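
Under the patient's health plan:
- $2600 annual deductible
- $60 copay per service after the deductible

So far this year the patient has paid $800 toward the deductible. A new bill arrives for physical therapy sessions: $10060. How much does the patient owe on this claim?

$1860

$800 of the $2600 deductible is already met, leaving $1800.
After the $1800 deductible portion, $10060 − $1800 = $8260 is subject to the copay.
Copay on this service: $60.
So the patient owes $1800 + $60 = $1860.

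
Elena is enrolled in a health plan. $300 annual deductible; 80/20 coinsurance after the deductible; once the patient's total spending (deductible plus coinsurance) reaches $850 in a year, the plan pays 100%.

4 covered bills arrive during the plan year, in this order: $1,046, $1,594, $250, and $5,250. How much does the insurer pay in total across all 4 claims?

$7,290

Claim 1 ($1,046): deductible takes $300, $746 remains; 20% of $746 = $149.20. Cost to patient: $449.20. OOP to date $449.20. Insurer: $1,046 − $449.20 = $596.80.
Claim 2 ($1,594): deductible met; 20% of $1,594 = $318.80. Cost to patient: $318.80. OOP to date $768. Plan pays $1,594 − $318.80 = $1,275.20.
Claim 3 ($250): 20% coinsurance on $250 = $50. Cost to patient: $50. OOP to date $818. Insurer: $250 − $50 = $200.
Claim 4 ($5,250): deductible already satisfied, so patient's share is 20% × $5,250 = $1,050. Adding that to $818 gives $1,868, past the $850 cap; patient pays only $850 − $818 = $32. Insurer: $5,250 − $32 = $5,218.
Insurer total = bills − patient's total = $8,140 − $850 = $7,290.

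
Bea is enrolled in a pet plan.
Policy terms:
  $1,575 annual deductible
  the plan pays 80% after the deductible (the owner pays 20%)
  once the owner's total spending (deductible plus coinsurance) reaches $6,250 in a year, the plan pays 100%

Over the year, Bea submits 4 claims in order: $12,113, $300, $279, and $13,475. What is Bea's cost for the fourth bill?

$2,451.60

Claim 1 ($12,113): $1,575 finishes the deductible; $10,538 goes to coinsurance; owner's 20% is $2,107.60. Owner pays $3,682.60; OOP now $3,682.60.
Claim 2 ($300): deductible met; 20% of $300 = $60. Owner owes $60 (running OOP $3,742.60).
Claim 3 ($279): deductible met; 20% of $279 = $55.80. Owner pays $55.80; OOP now $3,798.40.
Claim 4 ($13,475): deductible already satisfied, so owner's share is 20% × $13,475 = $2,695. OOP would hit $6,493.40 > $6,250, so the cap limits the owner to $6,250 − $3,798.40 = $2,451.60.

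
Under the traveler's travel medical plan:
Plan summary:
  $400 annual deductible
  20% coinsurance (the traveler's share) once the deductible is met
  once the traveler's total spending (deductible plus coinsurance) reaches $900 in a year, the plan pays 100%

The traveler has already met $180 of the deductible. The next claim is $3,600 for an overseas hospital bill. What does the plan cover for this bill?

$2,880

Remaining deductible: $400 − $180 = $220.
The remaining $3,380 (= $3,600 − $220) moves to coinsurance.
Coinsurance: $3,380 × 20% = $676.
So the traveler owes $220 + $676 = $896 before any cap.
Adding $896 to the $180 already spent would give $1,076, which exceeds the $900 cap; the traveler pays just $900 − $180 = $720.
The plan picks up $3,600 − $720 = $2,880.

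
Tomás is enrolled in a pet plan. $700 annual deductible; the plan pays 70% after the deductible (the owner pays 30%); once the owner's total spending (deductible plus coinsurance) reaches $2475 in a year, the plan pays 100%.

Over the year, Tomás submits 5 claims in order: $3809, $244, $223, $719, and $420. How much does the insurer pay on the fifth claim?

$294

Claim 1 ($3809): $700 to deductible, leaving $3109; 30% of $3109 = $932.70. Owner pays $1632.70; OOP now $1632.70. Plan pays $3809 − $1632.70 = $2176.30.
Claim 2 ($244): deductible met; 30% of $244 = $73.20. Owner owes $73.20 (running OOP $1705.90). Plan pays $244 − $73.20 = $170.80.
Claim 3 ($223): deductible met; 30% of $223 = $66.90. Owner pays $66.90; OOP now $1772.80. Plan pays $223 − $66.90 = $156.10.
Claim 4 ($719): 30% coinsurance on $719 = $215.70. Owner owes $215.70 (running OOP $1988.50). Plan pays $719 − $215.70 = $503.30.
Claim 5 ($420): 30% coinsurance on $420 = $126. Cost to owner: $126. OOP to date $2114.50. Plan pays $420 − $126 = $294.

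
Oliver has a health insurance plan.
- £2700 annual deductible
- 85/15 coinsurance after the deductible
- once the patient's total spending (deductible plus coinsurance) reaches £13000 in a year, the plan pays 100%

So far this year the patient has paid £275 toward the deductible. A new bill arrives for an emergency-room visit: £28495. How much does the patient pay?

Deductible still to meet: £2700 − £275 = £2425.
That leaves £28495 − £2425 = £26070 for coinsurance.
Patient's 15% share of £26070 is £3910.50.
Patient responsibility before any cap: £2425 + £3910.50 = £6335.50.
Year-to-date out-of-pocket becomes £275 + £6335.50 = £6610.50, still under the £13000 maximum, so no cap applies.

£6335.50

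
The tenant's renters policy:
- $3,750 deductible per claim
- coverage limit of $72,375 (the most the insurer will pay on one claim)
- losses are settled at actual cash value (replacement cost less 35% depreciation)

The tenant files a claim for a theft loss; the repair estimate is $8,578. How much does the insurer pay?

$1,825.70

Actual cash value after 35% depreciation: $8,578 × 65% = $5,575.70.
Subtract the deductible: $5,575.70 − $3,750 = $1,825.70.
$1,825.70 is within the $72,375 limit, so the insurer pays $1,825.70.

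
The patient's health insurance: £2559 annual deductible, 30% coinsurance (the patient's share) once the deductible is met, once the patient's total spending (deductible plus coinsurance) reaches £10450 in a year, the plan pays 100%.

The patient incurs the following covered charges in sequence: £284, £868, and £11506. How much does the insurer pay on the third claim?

Claim 1 — £284: fully absorbed by the deductible. Patient pays £284; OOP now £284. Plan pays £284 − £284 = £0.
Claim 2 — £868: entire amount goes to the deductible. Patient pays £868; OOP now £1152. Plan pays £868 − £868 = £0.
Claim 3 — £11506: £1407 finishes the deductible; £10099 goes to coinsurance; patient's 30% is £3029.70. Cost to patient: £4436.70. OOP to date £5588.70. Insurer: £11506 − £4436.70 = £7069.30.

£7069.30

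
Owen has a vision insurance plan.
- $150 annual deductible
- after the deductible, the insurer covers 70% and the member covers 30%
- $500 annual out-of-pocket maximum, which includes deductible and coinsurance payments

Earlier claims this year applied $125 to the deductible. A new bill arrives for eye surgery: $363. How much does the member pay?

$126.40

$125 of the $150 deductible is already met, leaving $25.
The remaining $338 (= $363 − $25) moves to coinsurance.
Coinsurance: $338 × 30% = $101.40.
Member responsibility before any cap: $25 + $101.40 = $126.40.
Year-to-date out-of-pocket becomes $125 + $126.40 = $251.40, still under the $500 maximum, so no cap applies.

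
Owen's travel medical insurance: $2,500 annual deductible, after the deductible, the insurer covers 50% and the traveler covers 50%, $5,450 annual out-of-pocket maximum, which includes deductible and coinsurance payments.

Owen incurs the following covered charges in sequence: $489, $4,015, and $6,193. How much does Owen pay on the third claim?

$1,948

Bill 1, $489: all of it applies to the deductible. Cost to traveler: $489. OOP to date $489.
Bill 2, $4,015: deductible takes $2,011, $2,004 remains; coinsurance $2,004 × 50% = $1,002. Cost to traveler: $3,013. OOP to date $3,502.
Bill 3, $6,193: deductible met; 50% of $6,193 = $3,096.50. Adding that to $3,502 gives $6,598.50, past the $5,450 cap; traveler pays only $5,450 − $3,502 = $1,948.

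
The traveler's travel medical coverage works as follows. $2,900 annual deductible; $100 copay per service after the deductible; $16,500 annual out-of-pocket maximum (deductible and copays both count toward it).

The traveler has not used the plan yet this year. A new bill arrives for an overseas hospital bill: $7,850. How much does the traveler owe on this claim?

Deductible not yet touched, so the first $2,900 of the bill goes to the deductible.
That leaves $7,850 − $2,900 = $4,950 for the copay.
Copay on this service: $100.
So the traveler owes $2,900 + $100 = $3,000 before any cap.
Cumulative spending $0 + $3,000 = $3,000 stays under the $16,500 maximum.

$3,000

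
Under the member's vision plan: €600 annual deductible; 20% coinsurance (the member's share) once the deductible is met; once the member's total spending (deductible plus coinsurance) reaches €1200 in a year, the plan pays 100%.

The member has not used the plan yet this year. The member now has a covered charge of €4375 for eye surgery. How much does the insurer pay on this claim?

€3175

The full €600 deductible is still open; €600 of this bill applies to it.
The remaining €3775 (= €4375 − €600) moves to coinsurance.
Coinsurance: €3775 × 20% = €755.
Member responsibility before any cap: €600 + €755 = €1355.
That would bring total out-of-pocket to €1355, past the €1200 cap. The member is capped at €1200 − €0 = €1200 on this claim.
The insurer covers the remainder: €4375 − €1200 = €3175.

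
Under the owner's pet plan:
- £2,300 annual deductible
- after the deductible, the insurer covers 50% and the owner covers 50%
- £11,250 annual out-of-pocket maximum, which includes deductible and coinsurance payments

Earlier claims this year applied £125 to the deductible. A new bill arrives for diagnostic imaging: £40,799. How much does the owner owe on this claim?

Remaining deductible: £2,300 − £125 = £2,175.
That leaves £40,799 − £2,175 = £38,624 for coinsurance.
Coinsurance: £38,624 × 50% = £19,312.
That puts the owner's cost at £2,175 + £19,312 = £21,487 before any cap.
That would bring total out-of-pocket to £21,612, past the £11,250 cap. The owner is capped at £11,250 − £125 = £11,125 on this claim.

£11,125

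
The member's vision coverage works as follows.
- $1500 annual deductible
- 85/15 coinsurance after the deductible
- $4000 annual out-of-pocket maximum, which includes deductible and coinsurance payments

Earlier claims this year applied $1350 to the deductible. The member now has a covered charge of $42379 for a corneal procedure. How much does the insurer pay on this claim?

$39729

Deductible still to meet: $1500 − $1350 = $150.
That leaves $42379 − $150 = $42229 for coinsurance.
Coinsurance: $42229 × 15% = $6334.35.
Member responsibility before any cap: $150 + $6334.35 = $6484.35.
That would bring total out-of-pocket to $7834.35, past the $4000 cap. The member is capped at $4000 − $1350 = $2650 on this claim.
The insurer covers the remainder: $42379 − $2650 = $39729.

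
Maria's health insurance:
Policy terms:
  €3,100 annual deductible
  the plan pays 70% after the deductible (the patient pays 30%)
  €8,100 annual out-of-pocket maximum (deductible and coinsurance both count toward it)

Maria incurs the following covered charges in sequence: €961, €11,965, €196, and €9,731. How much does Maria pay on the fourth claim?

Bill 1, €961: entire amount goes to the deductible. Patient pays €961; OOP now €961.
Bill 2, €11,965: €2,139 finishes the deductible; €9,826 goes to coinsurance; patient's 30% is €2,947.80. Patient pays €5,086.80; OOP now €6,047.80.
Bill 3, €196: 30% coinsurance on €196 = €58.80. Cost to patient: €58.80. OOP to date €6,106.60.
Bill 4, €9,731: deductible already satisfied, so patient's share is 30% × €9,731 = €2,919.30. Adding that to €6,106.60 gives €9,025.90, past the €8,100 cap; patient pays only €8,100 − €6,106.60 = €1,993.40.

€1,993.40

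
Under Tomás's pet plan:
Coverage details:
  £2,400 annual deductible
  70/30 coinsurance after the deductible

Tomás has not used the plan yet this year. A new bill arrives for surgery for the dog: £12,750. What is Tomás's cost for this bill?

£5,505

Deductible not yet touched, so the first £2,400 of the bill goes to the deductible.
That leaves £12,750 − £2,400 = £10,350 for coinsurance.
Owner's 30% share of £10,350 is £3,105.
Owner responsibility: £2,400 + £3,105 = £5,505.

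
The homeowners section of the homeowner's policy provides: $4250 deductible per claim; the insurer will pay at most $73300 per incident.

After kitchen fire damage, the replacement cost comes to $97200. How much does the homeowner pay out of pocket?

$23900

After the deductible, $97200 − $4250 = $92950 remains.
The $73300 per-incident cap binds; insurer pays $73300.
Out of pocket: $97200 − $73300 = $23900.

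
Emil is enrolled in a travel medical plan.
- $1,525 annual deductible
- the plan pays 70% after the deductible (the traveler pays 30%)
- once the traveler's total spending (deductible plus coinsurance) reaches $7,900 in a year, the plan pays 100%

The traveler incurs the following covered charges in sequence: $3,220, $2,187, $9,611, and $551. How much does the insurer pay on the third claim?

Claim 1 ($3,220): deductible takes $1,525, $1,695 remains; coinsurance $1,695 × 30% = $508.50. Cost to traveler: $2,033.50. OOP to date $2,033.50. Plan pays $3,220 − $2,033.50 = $1,186.50.
Claim 2 ($2,187): deductible already satisfied, so traveler's share is 30% × $2,187 = $656.10. Cost to traveler: $656.10. OOP to date $2,689.60. Insurer: $2,187 − $656.10 = $1,530.90.
Claim 3 ($9,611): deductible already satisfied, so traveler's share is 30% × $9,611 = $2,883.30. Cost to traveler: $2,883.30. OOP to date $5,572.90. Plan pays $9,611 − $2,883.30 = $6,727.70.

$6,727.70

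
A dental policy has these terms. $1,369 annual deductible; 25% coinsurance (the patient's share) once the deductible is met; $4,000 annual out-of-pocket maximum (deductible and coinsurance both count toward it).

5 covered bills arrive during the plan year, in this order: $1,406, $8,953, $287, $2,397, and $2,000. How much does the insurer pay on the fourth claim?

#1 ($1,406): $1,369 to deductible, leaving $37; patient's 25% is $9.25. Cost to patient: $1,378.25. OOP to date $1,378.25. Insurer: $1,406 − $1,378.25 = $27.75.
#2 ($8,953): 25% coinsurance on $8,953 = $2,238.25. Patient pays $2,238.25; OOP now $3,616.50. Insurer: $8,953 − $2,238.25 = $6,714.75.
#3 ($287): 25% coinsurance on $287 = $71.75. Cost to patient: $71.75. OOP to date $3,688.25. Plan pays $287 − $71.75 = $215.25.
#4 ($2,397): 25% coinsurance on $2,397 = $599.25. Adding that to $3,688.25 gives $4,287.50, past the $4,000 cap; patient pays only $4,000 − $3,688.25 = $311.75. Plan pays $2,397 − $311.75 = $2,085.25.

$2,085.25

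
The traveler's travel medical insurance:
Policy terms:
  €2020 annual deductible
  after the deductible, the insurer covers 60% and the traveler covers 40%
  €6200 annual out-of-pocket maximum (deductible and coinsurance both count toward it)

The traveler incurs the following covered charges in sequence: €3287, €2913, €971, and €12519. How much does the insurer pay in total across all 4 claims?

€13490

Bill 1, €3287: €2020 to deductible, leaving €1267; traveler's 40% is €506.80. Cost to traveler: €2526.80. OOP to date €2526.80. Plan pays €3287 − €2526.80 = €760.20.
Bill 2, €2913: 40% coinsurance on €2913 = €1165.20. Traveler owes €1165.20 (running OOP €3692). Insurer: €2913 − €1165.20 = €1747.80.
Bill 3, €971: 40% coinsurance on €971 = €388.40. Traveler pays €388.40; OOP now €4080.40. Plan pays €971 − €388.40 = €582.60.
Bill 4, €12519: deductible met; 40% of €12519 = €5007.60. That would push OOP to €9088, over the €6200 cap, so traveler pays €6200 − €4080.40 = €2119.60. Insurer: €12519 − €2119.60 = €10399.40.
Insurer total: €760.20 + €1747.80 + €582.60 + €10399.40 = €13490.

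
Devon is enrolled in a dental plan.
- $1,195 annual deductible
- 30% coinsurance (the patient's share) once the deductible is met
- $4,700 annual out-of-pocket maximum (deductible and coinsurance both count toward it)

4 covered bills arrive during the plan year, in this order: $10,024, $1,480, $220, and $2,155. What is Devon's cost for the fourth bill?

$346.30

#1 ($10,024): $1,195 to deductible, leaving $8,829; 30% of $8,829 = $2,648.70. Patient owes $3,843.70 (running OOP $3,843.70).
#2 ($1,480): 30% coinsurance on $1,480 = $444. Patient owes $444 (running OOP $4,287.70).
#3 ($220): 30% coinsurance on $220 = $66. Cost to patient: $66. OOP to date $4,353.70.
#4 ($2,155): 30% coinsurance on $2,155 = $646.50. That would push OOP to $5,000.20, over the $4,700 cap, so patient pays $4,700 − $4,353.70 = $346.30.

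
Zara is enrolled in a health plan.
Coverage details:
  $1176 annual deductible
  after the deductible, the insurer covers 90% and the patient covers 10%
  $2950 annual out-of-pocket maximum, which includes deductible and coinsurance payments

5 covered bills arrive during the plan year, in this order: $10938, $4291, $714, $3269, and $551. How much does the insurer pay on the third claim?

$642.60

Claim 1 — $10938: $1176 finishes the deductible; $9762 goes to coinsurance; coinsurance $9762 × 10% = $976.20. Cost to patient: $2152.20. OOP to date $2152.20. Plan pays $10938 − $2152.20 = $8785.80.
Claim 2 — $4291: 10% coinsurance on $4291 = $429.10. Patient owes $429.10 (running OOP $2581.30). Plan pays $4291 − $429.10 = $3861.90.
Claim 3 — $714: 10% coinsurance on $714 = $71.40. Patient owes $71.40 (running OOP $2652.70). Insurer: $714 − $71.40 = $642.60.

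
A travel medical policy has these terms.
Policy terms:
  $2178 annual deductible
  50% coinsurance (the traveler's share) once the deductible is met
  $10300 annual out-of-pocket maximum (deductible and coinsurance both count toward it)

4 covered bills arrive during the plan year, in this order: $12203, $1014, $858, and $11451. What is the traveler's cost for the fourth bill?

Claim 1 — $12203: $2178 finishes the deductible; $10025 goes to coinsurance; coinsurance $10025 × 50% = $5012.50. Traveler pays $7190.50; OOP now $7190.50.
Claim 2 — $1014: deductible met; 50% of $1014 = $507. Cost to traveler: $507. OOP to date $7697.50.
Claim 3 — $858: 50% coinsurance on $858 = $429. Traveler owes $429 (running OOP $8126.50).
Claim 4 — $11451: 50% coinsurance on $11451 = $5725.50. That would push OOP to $13852, over the $10300 cap, so traveler pays $10300 − $8126.50 = $2173.50.

$2173.50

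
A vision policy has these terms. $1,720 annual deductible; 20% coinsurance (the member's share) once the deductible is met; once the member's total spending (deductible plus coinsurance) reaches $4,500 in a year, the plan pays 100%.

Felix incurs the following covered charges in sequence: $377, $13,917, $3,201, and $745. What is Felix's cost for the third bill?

Claim 1 ($377): fully absorbed by the deductible. Member owes $377 (running OOP $377).
Claim 2 ($13,917): $1,343 finishes the deductible; $12,574 goes to coinsurance; coinsurance $12,574 × 20% = $2,514.80. Cost to member: $3,857.80. OOP to date $4,234.80.
Claim 3 ($3,201): 20% coinsurance on $3,201 = $640.20. That would push OOP to $4,875, over the $4,500 cap, so member pays $4,500 − $4,234.80 = $265.20.

$265.20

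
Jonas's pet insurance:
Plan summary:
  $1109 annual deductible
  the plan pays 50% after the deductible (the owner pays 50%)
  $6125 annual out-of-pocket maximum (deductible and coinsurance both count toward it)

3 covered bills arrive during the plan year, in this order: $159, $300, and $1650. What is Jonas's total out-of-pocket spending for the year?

Claim 1 ($159): fully absorbed by the deductible. Cost to owner: $159. OOP to date $159.
Claim 2 ($300): entire amount goes to the deductible. Owner owes $300 (running OOP $459).
Claim 3 ($1650): $650 finishes the deductible; $1000 goes to coinsurance; coinsurance $1000 × 50% = $500. Owner owes $1150 (running OOP $1609).
Summing the owner's payments: $159 + $300 + $1150 = $1609.

$1609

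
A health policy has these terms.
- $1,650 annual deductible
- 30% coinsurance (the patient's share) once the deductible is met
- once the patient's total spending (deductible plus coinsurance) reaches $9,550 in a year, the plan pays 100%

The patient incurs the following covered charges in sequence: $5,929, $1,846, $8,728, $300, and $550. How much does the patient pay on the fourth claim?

$90

#1 ($5,929): $1,650 to deductible, leaving $4,279; patient's 30% is $1,283.70. Patient pays $2,933.70; OOP now $2,933.70.
#2 ($1,846): deductible already satisfied, so patient's share is 30% × $1,846 = $553.80. Patient pays $553.80; OOP now $3,487.50.
#3 ($8,728): 30% coinsurance on $8,728 = $2,618.40. Patient owes $2,618.40 (running OOP $6,105.90).
#4 ($300): 30% coinsurance on $300 = $90. Patient pays $90; OOP now $6,195.90.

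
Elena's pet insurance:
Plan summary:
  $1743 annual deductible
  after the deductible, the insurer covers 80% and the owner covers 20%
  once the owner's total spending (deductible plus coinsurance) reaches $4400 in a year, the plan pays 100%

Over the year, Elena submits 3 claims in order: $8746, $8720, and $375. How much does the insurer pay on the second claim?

#1 ($8746): $1743 finishes the deductible; $7003 goes to coinsurance; owner's 20% is $1400.60. Owner pays $3143.60; OOP now $3143.60. Plan pays $8746 − $3143.60 = $5602.40.
#2 ($8720): deductible met; 20% of $8720 = $1744. OOP would hit $4887.60 > $4400, so the cap limits the owner to $4400 − $3143.60 = $1256.40. Plan pays $8720 − $1256.40 = $7463.60.

$7463.60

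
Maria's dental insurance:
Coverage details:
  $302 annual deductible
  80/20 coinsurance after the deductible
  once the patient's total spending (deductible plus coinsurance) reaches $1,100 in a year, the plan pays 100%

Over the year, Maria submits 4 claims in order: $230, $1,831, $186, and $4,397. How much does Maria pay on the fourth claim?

Claim 1 — $230: entire amount goes to the deductible. Patient pays $230; OOP now $230.
Claim 2 — $1,831: $72 finishes the deductible; $1,759 goes to coinsurance; 20% of $1,759 = $351.80. Patient pays $423.80; OOP now $653.80.
Claim 3 — $186: deductible already satisfied, so patient's share is 20% × $186 = $37.20. Cost to patient: $37.20. OOP to date $691.
Claim 4 — $4,397: deductible met; 20% of $4,397 = $879.40. OOP would hit $1,570.40 > $1,100, so the cap limits the patient to $1,100 − $691 = $409.

$409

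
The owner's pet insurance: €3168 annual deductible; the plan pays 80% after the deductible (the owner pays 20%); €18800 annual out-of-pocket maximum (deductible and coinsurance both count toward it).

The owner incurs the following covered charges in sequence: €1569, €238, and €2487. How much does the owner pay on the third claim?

€1586.20

#1 (€1569): entire amount goes to the deductible. Cost to owner: €1569. OOP to date €1569.
#2 (€238): all of it applies to the deductible. Owner owes €238 (running OOP €1807).
#3 (€2487): deductible takes €1361, €1126 remains; owner's 20% is €225.20. Cost to owner: €1586.20. OOP to date €3393.20.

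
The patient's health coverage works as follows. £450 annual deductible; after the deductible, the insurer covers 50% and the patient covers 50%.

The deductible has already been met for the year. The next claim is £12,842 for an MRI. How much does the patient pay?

With the deductible met, the entire £12,842 is subject to coinsurance.
Coinsurance: £12,842 × 50% = £6,421.

£6,421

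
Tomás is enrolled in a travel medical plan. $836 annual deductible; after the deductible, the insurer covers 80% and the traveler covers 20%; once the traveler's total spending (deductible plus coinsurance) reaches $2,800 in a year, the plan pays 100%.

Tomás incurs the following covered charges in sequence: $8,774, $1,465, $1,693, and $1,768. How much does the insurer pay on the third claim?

Bill 1, $8,774: $836 to deductible, leaving $7,938; traveler's 20% is $1,587.60. Traveler pays $2,423.60; OOP now $2,423.60. Plan pays $8,774 − $2,423.60 = $6,350.40.
Bill 2, $1,465: deductible met; 20% of $1,465 = $293. Traveler pays $293; OOP now $2,716.60. Plan pays $1,465 − $293 = $1,172.
Bill 3, $1,693: deductible met; 20% of $1,693 = $338.60. Adding that to $2,716.60 gives $3,055.20, past the $2,800 cap; traveler pays only $2,800 − $2,716.60 = $83.40. Plan pays $1,693 − $83.40 = $1,609.60.

$1,609.60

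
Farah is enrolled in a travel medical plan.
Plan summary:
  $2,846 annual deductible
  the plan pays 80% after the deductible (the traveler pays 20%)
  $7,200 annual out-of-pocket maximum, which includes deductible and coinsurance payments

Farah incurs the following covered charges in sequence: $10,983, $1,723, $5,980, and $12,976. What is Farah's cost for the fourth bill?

Claim 1 ($10,983): $2,846 to deductible, leaving $8,137; 20% of $8,137 = $1,627.40. Traveler pays $4,473.40; OOP now $4,473.40.
Claim 2 ($1,723): deductible met; 20% of $1,723 = $344.60. Cost to traveler: $344.60. OOP to date $4,818.
Claim 3 ($5,980): deductible already satisfied, so traveler's share is 20% × $5,980 = $1,196. Traveler owes $1,196 (running OOP $6,014).
Claim 4 ($12,976): 20% coinsurance on $12,976 = $2,595.20. Adding that to $6,014 gives $8,609.20, past the $7,200 cap; traveler pays only $7,200 − $6,014 = $1,186.

$1,186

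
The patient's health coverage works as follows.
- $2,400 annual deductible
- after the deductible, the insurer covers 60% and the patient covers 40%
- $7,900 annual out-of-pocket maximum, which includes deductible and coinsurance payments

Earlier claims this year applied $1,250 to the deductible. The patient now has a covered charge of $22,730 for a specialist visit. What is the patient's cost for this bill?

Deductible still to meet: $2,400 − $1,250 = $1,150.
The remaining $21,580 (= $22,730 − $1,150) moves to coinsurance.
40% of $21,580 = $8,632 falls to the patient.
Patient responsibility before any cap: $1,150 + $8,632 = $9,782.
Adding $9,782 to the $1,250 already spent would give $11,032, which exceeds the $7,900 cap; the patient pays just $7,900 − $1,250 = $6,650.

$6,650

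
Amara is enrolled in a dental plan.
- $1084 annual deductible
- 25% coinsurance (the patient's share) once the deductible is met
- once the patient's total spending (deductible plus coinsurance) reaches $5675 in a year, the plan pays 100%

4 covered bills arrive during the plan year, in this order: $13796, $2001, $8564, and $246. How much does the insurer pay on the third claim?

$7651.25

Bill 1, $13796: deductible takes $1084, $12712 remains; coinsurance $12712 × 25% = $3178. Patient owes $4262 (running OOP $4262). Insurer: $13796 − $4262 = $9534.
Bill 2, $2001: deductible met; 25% of $2001 = $500.25. Cost to patient: $500.25. OOP to date $4762.25. Insurer: $2001 − $500.25 = $1500.75.
Bill 3, $8564: deductible met; 25% of $8564 = $2141. Adding that to $4762.25 gives $6903.25, past the $5675 cap; patient pays only $5675 − $4762.25 = $912.75. Insurer: $8564 − $912.75 = $7651.25.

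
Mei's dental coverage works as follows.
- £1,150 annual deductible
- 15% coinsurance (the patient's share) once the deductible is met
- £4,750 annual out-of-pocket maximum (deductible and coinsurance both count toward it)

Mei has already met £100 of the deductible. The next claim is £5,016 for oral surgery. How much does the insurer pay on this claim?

Deductible still to meet: £1,150 − £100 = £1,050.
The remaining £3,966 (= £5,016 − £1,050) moves to coinsurance.
15% of £3,966 = £594.90 falls to the patient.
So the patient owes £1,050 + £594.90 = £1,644.90 before any cap.
Year-to-date out-of-pocket becomes £100 + £1,644.90 = £1,744.90, still under the £4,750 maximum, so no cap applies.
The plan picks up £5,016 − £1,644.90 = £3,371.10.

£3,371.10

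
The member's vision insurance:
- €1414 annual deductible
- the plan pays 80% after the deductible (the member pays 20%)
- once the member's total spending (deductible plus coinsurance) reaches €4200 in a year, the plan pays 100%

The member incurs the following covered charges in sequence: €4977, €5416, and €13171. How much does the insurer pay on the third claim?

€12180.80

Bill 1, €4977: deductible takes €1414, €3563 remains; 20% of €3563 = €712.60. Member pays €2126.60; OOP now €2126.60. Insurer: €4977 − €2126.60 = €2850.40.
Bill 2, €5416: deductible met; 20% of €5416 = €1083.20. Cost to member: €1083.20. OOP to date €3209.80. Insurer: €5416 − €1083.20 = €4332.80.
Bill 3, €13171: deductible already satisfied, so member's share is 20% × €13171 = €2634.20. OOP would hit €5844 > €4200, so the cap limits the member to €4200 − €3209.80 = €990.20. Plan pays €13171 − €990.20 = €12180.80.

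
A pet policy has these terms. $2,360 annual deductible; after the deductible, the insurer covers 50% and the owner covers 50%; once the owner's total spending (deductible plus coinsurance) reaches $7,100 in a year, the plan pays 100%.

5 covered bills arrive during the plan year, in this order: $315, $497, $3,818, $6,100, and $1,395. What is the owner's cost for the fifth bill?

$555

Bill 1, $315: fully absorbed by the deductible. Owner pays $315; OOP now $315.
Bill 2, $497: all of it applies to the deductible. Owner owes $497 (running OOP $812).
Bill 3, $3,818: $1,548 finishes the deductible; $2,270 goes to coinsurance; owner's 50% is $1,135. Owner owes $2,683 (running OOP $3,495).
Bill 4, $6,100: deductible met; 50% of $6,100 = $3,050. Owner owes $3,050 (running OOP $6,545).
Bill 5, $1,395: deductible already satisfied, so owner's share is 50% × $1,395 = $697.50. Adding that to $6,545 gives $7,242.50, past the $7,100 cap; owner pays only $7,100 − $6,545 = $555.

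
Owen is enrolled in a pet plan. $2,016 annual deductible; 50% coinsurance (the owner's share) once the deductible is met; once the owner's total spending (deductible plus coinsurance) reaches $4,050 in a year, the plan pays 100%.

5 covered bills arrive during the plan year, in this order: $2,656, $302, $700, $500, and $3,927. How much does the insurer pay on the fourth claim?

$250

Bill 1, $2,656: deductible takes $2,016, $640 remains; coinsurance $640 × 50% = $320. Owner pays $2,336; OOP now $2,336. Insurer: $2,656 − $2,336 = $320.
Bill 2, $302: deductible already satisfied, so owner's share is 50% × $302 = $151. Cost to owner: $151. OOP to date $2,487. Insurer: $302 − $151 = $151.
Bill 3, $700: 50% coinsurance on $700 = $350. Cost to owner: $350. OOP to date $2,837. Insurer: $700 − $350 = $350.
Bill 4, $500: 50% coinsurance on $500 = $250. Owner pays $250; OOP now $3,087. Insurer: $500 − $250 = $250.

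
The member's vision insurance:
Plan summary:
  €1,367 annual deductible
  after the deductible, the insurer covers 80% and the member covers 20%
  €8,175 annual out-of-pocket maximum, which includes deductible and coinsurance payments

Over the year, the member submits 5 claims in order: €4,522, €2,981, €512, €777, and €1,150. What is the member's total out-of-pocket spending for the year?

Claim 1 — €4,522: €1,367 to deductible, leaving €3,155; 20% of €3,155 = €631. Member owes €1,998 (running OOP €1,998).
Claim 2 — €2,981: deductible met; 20% of €2,981 = €596.20. Member owes €596.20 (running OOP €2,594.20).
Claim 3 — €512: deductible met; 20% of €512 = €102.40. Member pays €102.40; OOP now €2,696.60.
Claim 4 — €777: deductible met; 20% of €777 = €155.40. Member pays €155.40; OOP now €2,852.
Claim 5 — €1,150: deductible met; 20% of €1,150 = €230. Member owes €230 (running OOP €3,082).
Summing the member's payments: €1,998 + €596.20 + €102.40 + €155.40 + €230 = €3,082.

€3,082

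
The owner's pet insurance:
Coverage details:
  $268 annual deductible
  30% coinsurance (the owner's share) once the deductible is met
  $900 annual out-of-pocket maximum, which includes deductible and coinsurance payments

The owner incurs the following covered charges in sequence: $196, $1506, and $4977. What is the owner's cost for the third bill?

$201.80

Claim 1 — $196: fully absorbed by the deductible. Owner owes $196 (running OOP $196).
Claim 2 — $1506: $72 to deductible, leaving $1434; coinsurance $1434 × 30% = $430.20. Owner pays $502.20; OOP now $698.20.
Claim 3 — $4977: deductible met; 30% of $4977 = $1493.10. OOP would hit $2191.30 > $900, so the cap limits the owner to $900 − $698.20 = $201.80.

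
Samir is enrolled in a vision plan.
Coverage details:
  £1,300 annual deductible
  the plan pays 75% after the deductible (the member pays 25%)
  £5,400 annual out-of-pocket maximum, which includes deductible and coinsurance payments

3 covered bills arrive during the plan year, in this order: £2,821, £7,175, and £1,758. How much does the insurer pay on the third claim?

Claim 1 — £2,821: £1,300 to deductible, leaving £1,521; 25% of £1,521 = £380.25. Member owes £1,680.25 (running OOP £1,680.25). Insurer: £2,821 − £1,680.25 = £1,140.75.
Claim 2 — £7,175: 25% coinsurance on £7,175 = £1,793.75. Member pays £1,793.75; OOP now £3,474. Insurer: £7,175 − £1,793.75 = £5,381.25.
Claim 3 — £1,758: 25% coinsurance on £1,758 = £439.50. Cost to member: £439.50. OOP to date £3,913.50. Plan pays £1,758 − £439.50 = £1,318.50.

£1,318.50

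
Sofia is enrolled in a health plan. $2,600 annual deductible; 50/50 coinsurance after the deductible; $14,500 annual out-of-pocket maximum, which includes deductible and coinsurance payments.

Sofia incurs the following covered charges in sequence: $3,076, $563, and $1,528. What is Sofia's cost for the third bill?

Claim 1 ($3,076): deductible takes $2,600, $476 remains; patient's 50% is $238. Patient pays $2,838; OOP now $2,838.
Claim 2 ($563): 50% coinsurance on $563 = $281.50. Patient pays $281.50; OOP now $3,119.50.
Claim 3 ($1,528): deductible met; 50% of $1,528 = $764. Patient pays $764; OOP now $3,883.50.

$764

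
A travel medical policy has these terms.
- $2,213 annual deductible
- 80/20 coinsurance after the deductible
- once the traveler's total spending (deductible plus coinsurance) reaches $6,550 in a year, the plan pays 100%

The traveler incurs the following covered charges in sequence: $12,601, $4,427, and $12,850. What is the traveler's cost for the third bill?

$1,374

#1 ($12,601): $2,213 to deductible, leaving $10,388; traveler's 20% is $2,077.60. Cost to traveler: $4,290.60. OOP to date $4,290.60.
#2 ($4,427): 20% coinsurance on $4,427 = $885.40. Traveler pays $885.40; OOP now $5,176.
#3 ($12,850): deductible already satisfied, so traveler's share is 20% × $12,850 = $2,570. That would push OOP to $7,746, over the $6,550 cap, so traveler pays $6,550 − $5,176 = $1,374.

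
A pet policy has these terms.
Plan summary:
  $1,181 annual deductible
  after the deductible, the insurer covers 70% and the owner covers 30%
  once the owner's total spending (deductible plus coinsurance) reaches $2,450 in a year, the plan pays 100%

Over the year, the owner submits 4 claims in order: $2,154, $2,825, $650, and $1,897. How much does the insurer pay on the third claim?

Bill 1, $2,154: $1,181 to deductible, leaving $973; coinsurance $973 × 30% = $291.90. Cost to owner: $1,472.90. OOP to date $1,472.90. Insurer: $2,154 − $1,472.90 = $681.10.
Bill 2, $2,825: deductible already satisfied, so owner's share is 30% × $2,825 = $847.50. Owner owes $847.50 (running OOP $2,320.40). Insurer: $2,825 − $847.50 = $1,977.50.
Bill 3, $650: deductible met; 30% of $650 = $195. Adding that to $2,320.40 gives $2,515.40, past the $2,450 cap; owner pays only $2,450 − $2,320.40 = $129.60. Plan pays $650 − $129.60 = $520.40.

$520.40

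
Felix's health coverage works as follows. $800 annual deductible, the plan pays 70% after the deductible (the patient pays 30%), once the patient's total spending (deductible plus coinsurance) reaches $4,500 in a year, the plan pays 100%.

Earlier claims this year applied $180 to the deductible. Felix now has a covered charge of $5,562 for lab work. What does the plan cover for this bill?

$3,459.40

Deductible still to meet: $800 − $180 = $620.
That leaves $5,562 − $620 = $4,942 for coinsurance.
Coinsurance: $4,942 × 30% = $1,482.60.
That puts the patient's cost at $620 + $1,482.60 = $2,102.60 before any cap.
Year-to-date out-of-pocket becomes $180 + $2,102.60 = $2,282.60, still under the $4,500 maximum, so no cap applies.
Insurer pays the balance: $5,562 − $2,102.60 = $3,459.40.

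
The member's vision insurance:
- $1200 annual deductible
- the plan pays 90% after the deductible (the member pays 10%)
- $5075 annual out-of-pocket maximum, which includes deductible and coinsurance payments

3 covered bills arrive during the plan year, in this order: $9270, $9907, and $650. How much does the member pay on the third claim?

#1 ($9270): deductible takes $1200, $8070 remains; 10% of $8070 = $807. Member pays $2007; OOP now $2007.
#2 ($9907): 10% coinsurance on $9907 = $990.70. Cost to member: $990.70. OOP to date $2997.70.
#3 ($650): 10% coinsurance on $650 = $65. Member owes $65 (running OOP $3062.70).

$65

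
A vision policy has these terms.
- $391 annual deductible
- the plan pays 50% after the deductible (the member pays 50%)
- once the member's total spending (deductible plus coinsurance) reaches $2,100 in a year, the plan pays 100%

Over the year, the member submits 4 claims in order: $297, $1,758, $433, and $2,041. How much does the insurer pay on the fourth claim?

Claim 1 ($297): all of it applies to the deductible. Member pays $297; OOP now $297. Insurer: $297 − $297 = $0.
Claim 2 ($1,758): deductible takes $94, $1,664 remains; 50% of $1,664 = $832. Member owes $926 (running OOP $1,223). Insurer: $1,758 − $926 = $832.
Claim 3 ($433): deductible met; 50% of $433 = $216.50. Cost to member: $216.50. OOP to date $1,439.50. Insurer: $433 − $216.50 = $216.50.
Claim 4 ($2,041): deductible met; 50% of $2,041 = $1,020.50. That would push OOP to $2,460, over the $2,100 cap, so member pays $2,100 − $1,439.50 = $660.50. Plan pays $2,041 − $660.50 = $1,380.50.

$1,380.50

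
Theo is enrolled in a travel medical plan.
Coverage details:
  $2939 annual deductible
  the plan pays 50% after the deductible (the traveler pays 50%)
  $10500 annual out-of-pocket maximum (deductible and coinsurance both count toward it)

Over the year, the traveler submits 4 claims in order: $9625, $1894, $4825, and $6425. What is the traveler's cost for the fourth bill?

$858.50

Claim 1 ($9625): $2939 to deductible, leaving $6686; coinsurance $6686 × 50% = $3343. Cost to traveler: $6282. OOP to date $6282.
Claim 2 ($1894): deductible met; 50% of $1894 = $947. Cost to traveler: $947. OOP to date $7229.
Claim 3 ($4825): deductible already satisfied, so traveler's share is 50% × $4825 = $2412.50. Traveler owes $2412.50 (running OOP $9641.50).
Claim 4 ($6425): deductible already satisfied, so traveler's share is 50% × $6425 = $3212.50. That would push OOP to $12854, over the $10500 cap, so traveler pays $10500 − $9641.50 = $858.50.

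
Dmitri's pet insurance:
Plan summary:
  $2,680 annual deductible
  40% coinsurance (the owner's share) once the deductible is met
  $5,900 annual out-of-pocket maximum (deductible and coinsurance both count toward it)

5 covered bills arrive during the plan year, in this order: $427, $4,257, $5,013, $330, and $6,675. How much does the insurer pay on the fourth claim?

Claim 1 — $427: all of it applies to the deductible. Cost to owner: $427. OOP to date $427. Insurer: $427 − $427 = $0.
Claim 2 — $4,257: $2,253 finishes the deductible; $2,004 goes to coinsurance; coinsurance $2,004 × 40% = $801.60. Owner pays $3,054.60; OOP now $3,481.60. Insurer: $4,257 − $3,054.60 = $1,202.40.
Claim 3 — $5,013: 40% coinsurance on $5,013 = $2,005.20. Cost to owner: $2,005.20. OOP to date $5,486.80. Plan pays $5,013 − $2,005.20 = $3,007.80.
Claim 4 — $330: deductible met; 40% of $330 = $132. Cost to owner: $132. OOP to date $5,618.80. Plan pays $330 − $132 = $198.

$198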